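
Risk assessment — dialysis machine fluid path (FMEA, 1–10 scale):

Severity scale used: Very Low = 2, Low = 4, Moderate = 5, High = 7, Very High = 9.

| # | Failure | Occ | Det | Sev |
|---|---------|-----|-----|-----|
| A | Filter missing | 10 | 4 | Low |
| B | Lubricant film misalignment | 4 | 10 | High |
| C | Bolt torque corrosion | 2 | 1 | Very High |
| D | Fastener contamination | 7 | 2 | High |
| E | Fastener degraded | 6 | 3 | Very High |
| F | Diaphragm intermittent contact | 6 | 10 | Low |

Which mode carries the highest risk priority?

B

RPN = Severity × Occurrence × Detection:
  A: 4 × 10 × 4 = 160
  B: 7 × 4 × 10 = 280
  C: 9 × 2 × 1 = 18
  D: 7 × 7 × 2 = 98
  E: 9 × 6 × 3 = 162
  F: 4 × 6 × 10 = 240
Highest RPN is 280 → B.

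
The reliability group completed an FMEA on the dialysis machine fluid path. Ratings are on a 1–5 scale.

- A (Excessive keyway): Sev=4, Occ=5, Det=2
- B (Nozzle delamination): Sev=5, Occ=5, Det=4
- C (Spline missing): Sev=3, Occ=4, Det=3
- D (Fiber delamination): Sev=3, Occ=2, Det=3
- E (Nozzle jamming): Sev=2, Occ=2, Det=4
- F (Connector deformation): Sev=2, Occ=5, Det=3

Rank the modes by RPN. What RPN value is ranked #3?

RPN = Severity × Occurrence × Detection:
  A: 4 × 5 × 2 = 40
  B: 5 × 5 × 4 = 100
  C: 3 × 4 × 3 = 36
  D: 3 × 2 × 3 = 18
  E: 2 × 2 × 4 = 16
  F: 2 × 5 × 3 = 30
Sorted descending: 100, 40, 36, 30, 18, 16.
The third-highest RPN is 36 (C).

36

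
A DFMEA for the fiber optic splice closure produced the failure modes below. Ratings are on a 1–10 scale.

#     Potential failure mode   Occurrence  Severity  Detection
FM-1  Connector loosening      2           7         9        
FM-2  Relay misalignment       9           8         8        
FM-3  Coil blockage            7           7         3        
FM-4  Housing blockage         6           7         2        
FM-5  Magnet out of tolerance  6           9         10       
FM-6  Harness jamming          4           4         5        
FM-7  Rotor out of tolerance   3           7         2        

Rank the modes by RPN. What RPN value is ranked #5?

RPN = Severity × Occurrence × Detection:
  FM-1: 7 × 2 × 9 = 126
  FM-2: 8 × 9 × 8 = 576
  FM-3: 7 × 7 × 3 = 147
  FM-4: 7 × 6 × 2 = 84
  FM-5: 9 × 6 × 10 = 540
  FM-6: 4 × 4 × 5 = 80
  FM-7: 7 × 3 × 2 = 42
Sorted descending: 576, 540, 147, 126, 84, 80, 42.
The fifth-highest RPN is 84 (FM-4).

84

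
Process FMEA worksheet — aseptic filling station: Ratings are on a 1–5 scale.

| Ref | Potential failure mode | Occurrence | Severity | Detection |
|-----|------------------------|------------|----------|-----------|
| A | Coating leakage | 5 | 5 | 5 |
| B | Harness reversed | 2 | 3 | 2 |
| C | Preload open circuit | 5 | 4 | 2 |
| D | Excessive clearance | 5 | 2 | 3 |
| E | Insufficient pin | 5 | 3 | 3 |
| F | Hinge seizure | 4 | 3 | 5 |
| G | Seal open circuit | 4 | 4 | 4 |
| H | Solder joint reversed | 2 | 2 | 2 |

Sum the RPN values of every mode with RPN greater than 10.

376

RPN = Severity × Occurrence × Detection:
  A: 5 × 5 × 5 = 125
  B: 3 × 2 × 2 = 12
  C: 4 × 5 × 2 = 40
  D: 2 × 5 × 3 = 30
  E: 3 × 5 × 3 = 45
  F: 3 × 4 × 5 = 60
  G: 4 × 4 × 4 = 64
  H: 2 × 2 × 2 = 8
RPN > 10: A (125), B (12), C (40), D (30), E (45), F (60), G (64).
Sum: 125 + 12 + 40 + 30 + 45 + 60 + 64 = 376.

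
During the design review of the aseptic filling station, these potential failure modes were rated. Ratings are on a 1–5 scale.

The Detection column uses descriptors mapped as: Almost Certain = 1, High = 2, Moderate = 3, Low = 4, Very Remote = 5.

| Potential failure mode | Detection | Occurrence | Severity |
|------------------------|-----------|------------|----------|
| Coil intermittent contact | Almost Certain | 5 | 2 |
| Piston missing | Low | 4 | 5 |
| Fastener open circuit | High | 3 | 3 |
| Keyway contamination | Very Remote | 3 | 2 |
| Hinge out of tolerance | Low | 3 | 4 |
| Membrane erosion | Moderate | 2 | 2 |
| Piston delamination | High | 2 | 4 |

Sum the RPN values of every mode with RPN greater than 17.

176

RPN = Severity × Occurrence × Detection:
  Coil intermittent contact: 2 × 5 × 1 = 10
  Piston missing: 5 × 4 × 4 = 80
  Fastener open circuit: 3 × 3 × 2 = 18
  Keyway contamination: 2 × 3 × 5 = 30
  Hinge out of tolerance: 4 × 3 × 4 = 48
  Membrane erosion: 2 × 2 × 3 = 12
  Piston delamination: 4 × 2 × 2 = 16
RPN > 17: Piston missing (80), Fastener open circuit (18), Keyway contamination (30), Hinge out of tolerance (48).
Sum: 80 + 18 + 30 + 48 = 176.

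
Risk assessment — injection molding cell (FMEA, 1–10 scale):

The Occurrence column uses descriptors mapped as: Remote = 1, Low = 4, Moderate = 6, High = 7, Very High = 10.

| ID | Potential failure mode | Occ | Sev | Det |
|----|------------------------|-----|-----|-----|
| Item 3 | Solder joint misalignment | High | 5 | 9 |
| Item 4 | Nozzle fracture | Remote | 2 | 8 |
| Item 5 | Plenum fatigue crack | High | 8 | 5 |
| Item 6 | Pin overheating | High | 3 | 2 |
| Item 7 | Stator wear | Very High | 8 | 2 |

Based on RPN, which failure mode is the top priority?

RPN = Severity × Occurrence × Detection:
  Item 3: 5 × 7 × 9 = 315
  Item 4: 2 × 1 × 8 = 16
  Item 5: 8 × 7 × 5 = 280
  Item 6: 3 × 7 × 2 = 42
  Item 7: 8 × 10 × 2 = 160
Highest RPN is 315 → Item 3.

Item 3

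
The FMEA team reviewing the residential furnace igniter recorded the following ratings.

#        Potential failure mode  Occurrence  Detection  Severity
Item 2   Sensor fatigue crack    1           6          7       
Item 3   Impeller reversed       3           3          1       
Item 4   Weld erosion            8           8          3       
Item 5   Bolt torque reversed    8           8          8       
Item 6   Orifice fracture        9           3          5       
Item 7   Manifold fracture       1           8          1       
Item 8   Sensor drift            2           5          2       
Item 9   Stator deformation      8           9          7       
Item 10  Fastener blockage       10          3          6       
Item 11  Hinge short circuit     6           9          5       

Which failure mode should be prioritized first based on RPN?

RPN = Severity × Occurrence × Detection:
  Item 2: 7 × 1 × 6 = 42
  Item 3: 1 × 3 × 3 = 9
  Item 4: 3 × 8 × 8 = 192
  Item 5: 8 × 8 × 8 = 512
  Item 6: 5 × 9 × 3 = 135
  Item 7: 1 × 1 × 8 = 8
  Item 8: 2 × 2 × 5 = 20
  Item 9: 7 × 8 × 9 = 504
  Item 10: 6 × 10 × 3 = 180
  Item 11: 5 × 6 × 9 = 270
Highest RPN is 512 → Item 5.

Item 5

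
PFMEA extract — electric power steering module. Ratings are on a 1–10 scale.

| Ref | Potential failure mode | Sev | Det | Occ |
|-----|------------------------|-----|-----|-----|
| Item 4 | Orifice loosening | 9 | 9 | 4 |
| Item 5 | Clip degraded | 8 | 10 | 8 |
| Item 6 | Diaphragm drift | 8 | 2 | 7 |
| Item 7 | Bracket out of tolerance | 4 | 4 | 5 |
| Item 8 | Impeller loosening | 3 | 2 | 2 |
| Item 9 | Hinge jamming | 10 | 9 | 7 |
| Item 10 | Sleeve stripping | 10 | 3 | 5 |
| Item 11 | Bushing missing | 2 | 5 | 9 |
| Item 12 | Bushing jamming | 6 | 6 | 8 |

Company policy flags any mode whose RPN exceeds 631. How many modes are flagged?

RPN = Severity × Occurrence × Detection:
  Item 4: 9 × 4 × 9 = 324
  Item 5: 8 × 8 × 10 = 640
  Item 6: 8 × 7 × 2 = 112
  Item 7: 4 × 5 × 4 = 80
  Item 8: 3 × 2 × 2 = 12
  Item 9: 10 × 7 × 9 = 630
  Item 10: 10 × 5 × 3 = 150
  Item 11: 2 × 9 × 5 = 90
  Item 12: 6 × 8 × 6 = 288
Modes with RPN > 631: Item 5 (640) → 1.

1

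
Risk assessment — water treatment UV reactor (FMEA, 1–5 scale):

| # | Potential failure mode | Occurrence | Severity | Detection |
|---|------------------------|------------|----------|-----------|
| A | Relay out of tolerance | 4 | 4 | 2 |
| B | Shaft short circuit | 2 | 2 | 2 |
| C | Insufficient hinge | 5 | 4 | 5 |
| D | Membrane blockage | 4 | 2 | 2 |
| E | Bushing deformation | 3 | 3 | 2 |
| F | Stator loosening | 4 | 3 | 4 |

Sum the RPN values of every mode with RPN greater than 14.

RPN = Severity × Occurrence × Detection:
  A: 4 × 4 × 2 = 32
  B: 2 × 2 × 2 = 8
  C: 4 × 5 × 5 = 100
  D: 2 × 4 × 2 = 16
  E: 3 × 3 × 2 = 18
  F: 3 × 4 × 4 = 48
RPN > 14: A (32), C (100), D (16), E (18), F (48).
Sum: 32 + 100 + 16 + 18 + 48 = 214.

214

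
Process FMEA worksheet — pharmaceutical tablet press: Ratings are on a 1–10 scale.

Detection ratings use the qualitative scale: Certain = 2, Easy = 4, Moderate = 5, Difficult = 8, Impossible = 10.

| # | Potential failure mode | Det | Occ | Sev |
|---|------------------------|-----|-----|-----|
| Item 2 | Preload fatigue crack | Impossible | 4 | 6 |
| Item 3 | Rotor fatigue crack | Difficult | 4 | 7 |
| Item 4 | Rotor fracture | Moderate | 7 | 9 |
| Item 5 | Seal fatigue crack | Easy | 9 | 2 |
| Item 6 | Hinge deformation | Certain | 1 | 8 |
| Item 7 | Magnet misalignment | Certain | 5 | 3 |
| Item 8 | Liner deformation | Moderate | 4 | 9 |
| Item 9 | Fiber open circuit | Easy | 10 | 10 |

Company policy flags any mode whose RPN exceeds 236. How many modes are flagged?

3

RPN = Severity × Occurrence × Detection:
  Item 2: 6 × 4 × 10 = 240
  Item 3: 7 × 4 × 8 = 224
  Item 4: 9 × 7 × 5 = 315
  Item 5: 2 × 9 × 4 = 72
  Item 6: 8 × 1 × 2 = 16
  Item 7: 3 × 5 × 2 = 30
  Item 8: 9 × 4 × 5 = 180
  Item 9: 10 × 10 × 4 = 400
Modes with RPN > 236: Item 2 (240), Item 4 (315), Item 9 (400) → 3.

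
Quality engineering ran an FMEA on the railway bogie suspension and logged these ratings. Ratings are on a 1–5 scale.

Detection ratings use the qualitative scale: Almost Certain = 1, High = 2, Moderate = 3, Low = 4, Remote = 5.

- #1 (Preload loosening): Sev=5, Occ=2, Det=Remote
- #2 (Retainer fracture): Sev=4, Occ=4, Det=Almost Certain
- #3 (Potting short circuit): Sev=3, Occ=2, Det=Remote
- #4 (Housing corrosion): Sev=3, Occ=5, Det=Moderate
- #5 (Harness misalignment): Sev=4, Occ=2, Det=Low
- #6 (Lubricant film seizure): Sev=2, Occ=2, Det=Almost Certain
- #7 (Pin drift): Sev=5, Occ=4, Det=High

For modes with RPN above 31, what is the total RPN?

RPN = Severity × Occurrence × Detection:
  #1: 5 × 2 × 5 = 50
  #2: 4 × 4 × 1 = 16
  #3: 3 × 2 × 5 = 30
  #4: 3 × 5 × 3 = 45
  #5: 4 × 2 × 4 = 32
  #6: 2 × 2 × 1 = 4
  #7: 5 × 4 × 2 = 40
RPN > 31: #1 (50), #4 (45), #5 (32), #7 (40).
Sum: 50 + 45 + 32 + 40 = 167.

167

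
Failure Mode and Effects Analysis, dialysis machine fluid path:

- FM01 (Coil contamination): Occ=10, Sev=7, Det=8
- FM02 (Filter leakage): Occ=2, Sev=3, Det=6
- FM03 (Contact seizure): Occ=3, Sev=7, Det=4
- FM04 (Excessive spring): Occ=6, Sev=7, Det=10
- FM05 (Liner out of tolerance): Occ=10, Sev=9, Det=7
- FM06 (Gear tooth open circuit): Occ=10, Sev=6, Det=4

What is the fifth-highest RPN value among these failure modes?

84

RPN = Severity × Occurrence × Detection:
  FM01: 7 × 10 × 8 = 560
  FM02: 3 × 2 × 6 = 36
  FM03: 7 × 3 × 4 = 84
  FM04: 7 × 6 × 10 = 420
  FM05: 9 × 10 × 7 = 630
  FM06: 6 × 10 × 4 = 240
Sorted descending: 630, 560, 420, 240, 84, 36.
The fifth-highest RPN is 84 (FM03).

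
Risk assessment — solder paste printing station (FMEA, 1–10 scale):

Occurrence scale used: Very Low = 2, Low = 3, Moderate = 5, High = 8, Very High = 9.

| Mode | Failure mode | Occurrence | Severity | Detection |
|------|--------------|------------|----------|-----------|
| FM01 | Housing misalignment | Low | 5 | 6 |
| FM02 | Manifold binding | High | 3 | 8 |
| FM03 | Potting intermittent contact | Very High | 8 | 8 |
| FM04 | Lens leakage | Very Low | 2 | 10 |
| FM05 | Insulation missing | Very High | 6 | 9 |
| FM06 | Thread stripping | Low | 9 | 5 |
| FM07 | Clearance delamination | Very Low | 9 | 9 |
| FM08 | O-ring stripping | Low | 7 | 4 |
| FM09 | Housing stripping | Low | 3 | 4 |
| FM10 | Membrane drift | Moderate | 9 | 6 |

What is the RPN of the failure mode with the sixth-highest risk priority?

RPN = Severity × Occurrence × Detection:
  FM01: 5 × 3 × 6 = 90
  FM02: 3 × 8 × 8 = 192
  FM03: 8 × 9 × 8 = 576
  FM04: 2 × 2 × 10 = 40
  FM05: 6 × 9 × 9 = 486
  FM06: 9 × 3 × 5 = 135
  FM07: 9 × 2 × 9 = 162
  FM08: 7 × 3 × 4 = 84
  FM09: 3 × 3 × 4 = 36
  FM10: 9 × 5 × 6 = 270
Sorted descending: 576, 486, 270, 192, 162, 135, 90, 84, 40, 36.
The sixth-highest RPN is 135 (FM06).

135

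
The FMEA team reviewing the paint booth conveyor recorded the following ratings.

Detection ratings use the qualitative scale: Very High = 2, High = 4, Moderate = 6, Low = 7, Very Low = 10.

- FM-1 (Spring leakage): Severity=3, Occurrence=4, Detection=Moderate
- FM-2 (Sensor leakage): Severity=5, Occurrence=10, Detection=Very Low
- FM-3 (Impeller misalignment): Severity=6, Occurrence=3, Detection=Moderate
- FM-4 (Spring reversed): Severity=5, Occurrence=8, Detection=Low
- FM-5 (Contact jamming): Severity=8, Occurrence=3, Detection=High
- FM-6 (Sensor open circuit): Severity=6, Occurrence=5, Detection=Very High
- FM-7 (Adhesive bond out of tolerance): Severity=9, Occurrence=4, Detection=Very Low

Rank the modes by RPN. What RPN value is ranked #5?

RPN = Severity × Occurrence × Detection:
  FM-1: 3 × 4 × 6 = 72
  FM-2: 5 × 10 × 10 = 500
  FM-3: 6 × 3 × 6 = 108
  FM-4: 5 × 8 × 7 = 280
  FM-5: 8 × 3 × 4 = 96
  FM-6: 6 × 5 × 2 = 60
  FM-7: 9 × 4 × 10 = 360
Sorted descending: 500, 360, 280, 108, 96, 72, 60.
The fifth-highest RPN is 96 (FM-5).

96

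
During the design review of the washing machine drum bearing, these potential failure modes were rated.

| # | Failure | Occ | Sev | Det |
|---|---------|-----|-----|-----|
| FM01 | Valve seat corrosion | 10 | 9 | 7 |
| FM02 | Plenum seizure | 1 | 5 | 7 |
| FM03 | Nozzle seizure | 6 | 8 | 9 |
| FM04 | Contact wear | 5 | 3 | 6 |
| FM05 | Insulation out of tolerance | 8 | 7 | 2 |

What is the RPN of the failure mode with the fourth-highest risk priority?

90

RPN = Severity × Occurrence × Detection:
  FM01: 9 × 10 × 7 = 630
  FM02: 5 × 1 × 7 = 35
  FM03: 8 × 6 × 9 = 432
  FM04: 3 × 5 × 6 = 90
  FM05: 7 × 8 × 2 = 112
Sorted descending: 630, 432, 112, 90, 35.
The fourth-highest RPN is 90 (FM04).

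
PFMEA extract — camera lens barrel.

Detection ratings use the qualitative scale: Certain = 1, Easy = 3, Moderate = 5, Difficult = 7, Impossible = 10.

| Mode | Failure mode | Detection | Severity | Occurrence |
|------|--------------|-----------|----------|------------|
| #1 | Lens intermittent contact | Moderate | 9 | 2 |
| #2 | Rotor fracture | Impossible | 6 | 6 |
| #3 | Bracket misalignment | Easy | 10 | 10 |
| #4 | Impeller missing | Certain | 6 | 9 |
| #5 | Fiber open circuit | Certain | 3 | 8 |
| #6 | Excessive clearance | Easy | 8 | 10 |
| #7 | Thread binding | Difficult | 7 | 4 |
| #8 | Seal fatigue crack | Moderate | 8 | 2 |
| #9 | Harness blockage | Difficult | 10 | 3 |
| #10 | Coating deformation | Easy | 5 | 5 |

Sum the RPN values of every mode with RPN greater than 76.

RPN = Severity × Occurrence × Detection:
  #1: 9 × 2 × 5 = 90
  #2: 6 × 6 × 10 = 360
  #3: 10 × 10 × 3 = 300
  #4: 6 × 9 × 1 = 54
  #5: 3 × 8 × 1 = 24
  #6: 8 × 10 × 3 = 240
  #7: 7 × 4 × 7 = 196
  #8: 8 × 2 × 5 = 80
  #9: 10 × 3 × 7 = 210
  #10: 5 × 5 × 3 = 75
RPN > 76: #1 (90), #2 (360), #3 (300), #6 (240), #7 (196), #8 (80), #9 (210).
Sum: 90 + 360 + 300 + 240 + 196 + 80 + 210 = 1476.

1476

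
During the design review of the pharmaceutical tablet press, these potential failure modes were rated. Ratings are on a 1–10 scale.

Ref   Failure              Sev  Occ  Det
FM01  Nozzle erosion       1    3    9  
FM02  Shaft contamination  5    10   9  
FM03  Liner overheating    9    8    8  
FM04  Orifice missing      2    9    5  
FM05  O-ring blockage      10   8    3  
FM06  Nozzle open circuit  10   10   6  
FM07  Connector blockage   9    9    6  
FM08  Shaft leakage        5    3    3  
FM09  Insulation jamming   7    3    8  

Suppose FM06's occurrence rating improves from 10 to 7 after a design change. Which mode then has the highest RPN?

RPN = Severity × Occurrence × Detection:
  FM01: 1 × 3 × 9 = 27
  FM02: 5 × 10 × 9 = 450
  FM03: 9 × 8 × 8 = 576
  FM04: 2 × 9 × 5 = 90
  FM05: 10 × 8 × 3 = 240
  FM06: 10 × 10 × 6 = 600
  FM07: 9 × 9 × 6 = 486
  FM08: 5 × 3 × 3 = 45
  FM09: 7 × 3 × 8 = 168
After action: FM06 → 10 × 7 × 6 = 420.
Revised RPNs: FM03=576, FM07=486, FM02=450, FM06=420, FM05=240, FM09=168, FM04=90, FM08=45, FM01=27.
Highest is now FM03 (576).

FM03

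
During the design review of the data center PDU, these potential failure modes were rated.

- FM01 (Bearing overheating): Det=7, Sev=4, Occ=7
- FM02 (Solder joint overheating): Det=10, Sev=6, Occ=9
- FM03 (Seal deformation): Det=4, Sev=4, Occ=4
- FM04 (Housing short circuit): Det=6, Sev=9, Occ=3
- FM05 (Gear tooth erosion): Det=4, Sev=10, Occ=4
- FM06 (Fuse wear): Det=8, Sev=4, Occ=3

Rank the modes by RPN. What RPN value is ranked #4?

RPN = Severity × Occurrence × Detection:
  FM01: 4 × 7 × 7 = 196
  FM02: 6 × 9 × 10 = 540
  FM03: 4 × 4 × 4 = 64
  FM04: 9 × 3 × 6 = 162
  FM05: 10 × 4 × 4 = 160
  FM06: 4 × 3 × 8 = 96
Sorted descending: 540, 196, 162, 160, 96, 64.
The fourth-highest RPN is 160 (FM05).

160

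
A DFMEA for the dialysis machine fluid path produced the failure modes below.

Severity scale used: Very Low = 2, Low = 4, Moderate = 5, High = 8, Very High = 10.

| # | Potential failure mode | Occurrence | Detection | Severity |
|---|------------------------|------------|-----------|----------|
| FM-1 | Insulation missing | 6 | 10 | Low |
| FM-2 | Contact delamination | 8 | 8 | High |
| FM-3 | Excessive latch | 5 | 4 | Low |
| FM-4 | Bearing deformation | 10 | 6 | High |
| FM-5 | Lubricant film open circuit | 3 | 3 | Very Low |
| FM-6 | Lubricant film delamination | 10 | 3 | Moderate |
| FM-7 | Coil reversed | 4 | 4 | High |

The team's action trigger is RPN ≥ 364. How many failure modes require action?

2

RPN = Severity × Occurrence × Detection:
  FM-1: 4 × 6 × 10 = 240
  FM-2: 8 × 8 × 8 = 512
  FM-3: 4 × 5 × 4 = 80
  FM-4: 8 × 10 × 6 = 480
  FM-5: 2 × 3 × 3 = 18
  FM-6: 5 × 10 × 3 = 150
  FM-7: 8 × 4 × 4 = 128
Modes with RPN ≥ 364: FM-2 (512), FM-4 (480) → 2.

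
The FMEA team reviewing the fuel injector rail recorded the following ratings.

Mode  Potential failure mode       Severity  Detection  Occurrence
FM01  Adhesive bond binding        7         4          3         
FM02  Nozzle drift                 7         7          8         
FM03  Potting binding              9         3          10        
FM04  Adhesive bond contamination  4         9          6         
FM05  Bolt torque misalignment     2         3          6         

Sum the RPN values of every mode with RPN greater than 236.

662

RPN = Severity × Occurrence × Detection:
  FM01: 7 × 3 × 4 = 84
  FM02: 7 × 8 × 7 = 392
  FM03: 9 × 10 × 3 = 270
  FM04: 4 × 6 × 9 = 216
  FM05: 2 × 6 × 3 = 36
RPN > 236: FM02 (392), FM03 (270).
Sum: 392 + 270 = 662.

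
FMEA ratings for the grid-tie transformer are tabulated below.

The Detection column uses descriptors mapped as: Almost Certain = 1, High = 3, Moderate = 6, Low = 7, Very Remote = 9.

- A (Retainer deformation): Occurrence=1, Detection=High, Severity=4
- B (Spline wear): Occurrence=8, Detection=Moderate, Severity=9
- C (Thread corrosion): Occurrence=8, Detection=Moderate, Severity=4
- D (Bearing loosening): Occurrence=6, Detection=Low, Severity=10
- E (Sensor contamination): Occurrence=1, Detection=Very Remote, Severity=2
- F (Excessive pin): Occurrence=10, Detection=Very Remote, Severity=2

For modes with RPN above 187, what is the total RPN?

1044

RPN = Severity × Occurrence × Detection:
  A: 4 × 1 × 3 = 12
  B: 9 × 8 × 6 = 432
  C: 4 × 8 × 6 = 192
  D: 10 × 6 × 7 = 420
  E: 2 × 1 × 9 = 18
  F: 2 × 10 × 9 = 180
RPN > 187: B (432), C (192), D (420).
Sum: 432 + 192 + 420 = 1044.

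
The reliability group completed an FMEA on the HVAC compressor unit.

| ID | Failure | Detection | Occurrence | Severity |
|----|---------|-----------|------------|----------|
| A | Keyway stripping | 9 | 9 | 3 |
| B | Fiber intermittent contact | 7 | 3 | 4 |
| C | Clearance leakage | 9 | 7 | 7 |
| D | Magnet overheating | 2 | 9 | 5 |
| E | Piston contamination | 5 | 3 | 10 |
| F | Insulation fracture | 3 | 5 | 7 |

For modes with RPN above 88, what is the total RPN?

RPN = Severity × Occurrence × Detection:
  A: 3 × 9 × 9 = 243
  B: 4 × 3 × 7 = 84
  C: 7 × 7 × 9 = 441
  D: 5 × 9 × 2 = 90
  E: 10 × 3 × 5 = 150
  F: 7 × 5 × 3 = 105
RPN > 88: A (243), C (441), D (90), E (150), F (105).
Sum: 243 + 441 + 90 + 150 + 105 = 1029.

1029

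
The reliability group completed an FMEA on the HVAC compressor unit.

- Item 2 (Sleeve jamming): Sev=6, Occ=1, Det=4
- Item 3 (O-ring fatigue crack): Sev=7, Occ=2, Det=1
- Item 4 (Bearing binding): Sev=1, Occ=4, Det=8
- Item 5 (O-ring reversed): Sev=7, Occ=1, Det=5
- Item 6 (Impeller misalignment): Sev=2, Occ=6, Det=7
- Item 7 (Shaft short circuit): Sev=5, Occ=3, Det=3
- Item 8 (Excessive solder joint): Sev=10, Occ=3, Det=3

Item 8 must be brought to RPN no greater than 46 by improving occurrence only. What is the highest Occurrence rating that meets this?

Item 8: S=10, O=3, D=3 → current RPN = 90.
Fixed product = 30. Need 30 × O ≤ 46, so O ≤ 46/30 = 1.53.
Maximum integer Occurrence rating = 1 (gives RPN 30; O=2 would give 60 > 46).

1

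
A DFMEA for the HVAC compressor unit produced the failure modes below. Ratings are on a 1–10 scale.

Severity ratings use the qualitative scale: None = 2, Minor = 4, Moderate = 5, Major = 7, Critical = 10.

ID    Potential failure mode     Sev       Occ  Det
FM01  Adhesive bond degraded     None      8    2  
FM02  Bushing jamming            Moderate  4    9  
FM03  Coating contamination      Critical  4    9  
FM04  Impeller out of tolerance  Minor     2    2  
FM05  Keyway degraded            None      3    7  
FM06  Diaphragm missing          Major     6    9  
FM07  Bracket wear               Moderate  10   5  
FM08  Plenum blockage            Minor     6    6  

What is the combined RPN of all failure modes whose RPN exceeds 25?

1386

RPN = Severity × Occurrence × Detection:
  FM01: 2 × 8 × 2 = 32
  FM02: 5 × 4 × 9 = 180
  FM03: 10 × 4 × 9 = 360
  FM04: 4 × 2 × 2 = 16
  FM05: 2 × 3 × 7 = 42
  FM06: 7 × 6 × 9 = 378
  FM07: 5 × 10 × 5 = 250
  FM08: 4 × 6 × 6 = 144
RPN > 25: FM01 (32), FM02 (180), FM03 (360), FM05 (42), FM06 (378), FM07 (250), FM08 (144).
Sum: 32 + 180 + 360 + 42 + 378 + 250 + 144 = 1386.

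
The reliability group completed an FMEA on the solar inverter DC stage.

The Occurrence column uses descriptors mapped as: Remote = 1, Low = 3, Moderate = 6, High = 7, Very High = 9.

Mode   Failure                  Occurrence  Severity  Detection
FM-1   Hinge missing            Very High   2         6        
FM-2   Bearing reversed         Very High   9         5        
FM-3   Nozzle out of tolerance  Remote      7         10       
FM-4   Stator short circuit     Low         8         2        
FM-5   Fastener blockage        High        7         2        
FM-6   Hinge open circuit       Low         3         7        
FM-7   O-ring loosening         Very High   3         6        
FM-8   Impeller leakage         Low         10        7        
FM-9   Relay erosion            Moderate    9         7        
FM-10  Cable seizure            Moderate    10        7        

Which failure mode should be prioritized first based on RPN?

RPN = Severity × Occurrence × Detection:
  FM-1: 2 × 9 × 6 = 108
  FM-2: 9 × 9 × 5 = 405
  FM-3: 7 × 1 × 10 = 70
  FM-4: 8 × 3 × 2 = 48
  FM-5: 7 × 7 × 2 = 98
  FM-6: 3 × 3 × 7 = 63
  FM-7: 3 × 9 × 6 = 162
  FM-8: 10 × 3 × 7 = 210
  FM-9: 9 × 6 × 7 = 378
  FM-10: 10 × 6 × 7 = 420
Highest RPN is 420 → FM-10.

FM-10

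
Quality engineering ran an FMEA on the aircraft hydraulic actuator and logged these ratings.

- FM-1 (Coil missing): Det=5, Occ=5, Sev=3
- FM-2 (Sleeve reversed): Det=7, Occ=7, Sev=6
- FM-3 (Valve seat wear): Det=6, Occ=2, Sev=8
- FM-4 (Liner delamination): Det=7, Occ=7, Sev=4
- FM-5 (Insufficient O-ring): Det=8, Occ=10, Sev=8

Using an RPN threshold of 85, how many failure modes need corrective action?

RPN = Severity × Occurrence × Detection:
  FM-1: 3 × 5 × 5 = 75
  FM-2: 6 × 7 × 7 = 294
  FM-3: 8 × 2 × 6 = 96
  FM-4: 4 × 7 × 7 = 196
  FM-5: 8 × 10 × 8 = 640
Modes with RPN ≥ 85: FM-2 (294), FM-3 (96), FM-4 (196), FM-5 (640) → 4.

4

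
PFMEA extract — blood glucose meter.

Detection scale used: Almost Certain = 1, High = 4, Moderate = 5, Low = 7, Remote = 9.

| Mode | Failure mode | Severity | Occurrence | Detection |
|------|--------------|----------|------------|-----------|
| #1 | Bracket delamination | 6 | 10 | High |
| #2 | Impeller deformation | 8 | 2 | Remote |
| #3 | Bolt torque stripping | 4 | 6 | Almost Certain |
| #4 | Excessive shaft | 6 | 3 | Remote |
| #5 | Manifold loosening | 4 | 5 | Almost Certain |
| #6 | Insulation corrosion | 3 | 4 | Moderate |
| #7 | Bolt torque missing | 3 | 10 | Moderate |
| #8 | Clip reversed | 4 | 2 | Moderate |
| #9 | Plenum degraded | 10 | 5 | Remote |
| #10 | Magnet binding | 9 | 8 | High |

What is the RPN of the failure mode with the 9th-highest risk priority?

RPN = Severity × Occurrence × Detection:
  #1: 6 × 10 × 4 = 240
  #2: 8 × 2 × 9 = 144
  #3: 4 × 6 × 1 = 24
  #4: 6 × 3 × 9 = 162
  #5: 4 × 5 × 1 = 20
  #6: 3 × 4 × 5 = 60
  #7: 3 × 10 × 5 = 150
  #8: 4 × 2 × 5 = 40
  #9: 10 × 5 × 9 = 450
  #10: 9 × 8 × 4 = 288
Sorted descending: 450, 288, 240, 162, 150, 144, 60, 40, 24, 20.
The 9th-highest RPN is 24 (#3).

24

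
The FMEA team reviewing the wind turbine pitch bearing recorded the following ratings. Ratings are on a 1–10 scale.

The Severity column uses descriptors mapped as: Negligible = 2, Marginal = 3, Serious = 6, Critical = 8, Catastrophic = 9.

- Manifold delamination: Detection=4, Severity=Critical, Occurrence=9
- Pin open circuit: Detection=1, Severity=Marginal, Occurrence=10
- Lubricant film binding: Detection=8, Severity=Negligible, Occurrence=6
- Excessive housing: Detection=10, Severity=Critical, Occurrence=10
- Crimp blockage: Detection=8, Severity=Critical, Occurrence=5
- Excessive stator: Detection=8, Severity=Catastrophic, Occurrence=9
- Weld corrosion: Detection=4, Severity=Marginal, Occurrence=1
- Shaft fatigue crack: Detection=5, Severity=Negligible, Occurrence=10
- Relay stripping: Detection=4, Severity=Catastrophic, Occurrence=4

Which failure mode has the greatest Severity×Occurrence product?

Criticality = Severity × Occurrence:
  Manifold delamination: 8 × 9 = 72
  Pin open circuit: 3 × 10 = 30
  Lubricant film binding: 2 × 6 = 12
  Excessive housing: 8 × 10 = 80
  Crimp blockage: 8 × 5 = 40
  Excessive stator: 9 × 9 = 81
  Weld corrosion: 3 × 1 = 3
  Shaft fatigue crack: 2 × 10 = 20
  Relay stripping: 9 × 4 = 36
Highest criticality is 81 → Excessive stator.

Excessive stator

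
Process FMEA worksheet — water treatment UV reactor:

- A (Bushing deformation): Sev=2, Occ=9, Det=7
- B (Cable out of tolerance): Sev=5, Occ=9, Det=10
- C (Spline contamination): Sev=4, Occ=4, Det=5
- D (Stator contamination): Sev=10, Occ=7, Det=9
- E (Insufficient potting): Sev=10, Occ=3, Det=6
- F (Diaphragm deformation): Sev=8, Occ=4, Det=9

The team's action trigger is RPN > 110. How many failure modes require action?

5

RPN = Severity × Occurrence × Detection:
  A: 2 × 9 × 7 = 126
  B: 5 × 9 × 10 = 450
  C: 4 × 4 × 5 = 80
  D: 10 × 7 × 9 = 630
  E: 10 × 3 × 6 = 180
  F: 8 × 4 × 9 = 288
Modes with RPN > 110: A (126), B (450), D (630), E (180), F (288) → 5.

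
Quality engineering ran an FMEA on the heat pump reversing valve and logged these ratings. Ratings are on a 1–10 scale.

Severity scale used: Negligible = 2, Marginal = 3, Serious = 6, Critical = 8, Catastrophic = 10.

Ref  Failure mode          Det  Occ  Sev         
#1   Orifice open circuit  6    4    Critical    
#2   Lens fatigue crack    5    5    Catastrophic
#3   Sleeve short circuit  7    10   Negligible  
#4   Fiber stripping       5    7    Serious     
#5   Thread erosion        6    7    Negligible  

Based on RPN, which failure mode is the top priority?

#2

RPN = Severity × Occurrence × Detection:
  #1: 8 × 4 × 6 = 192
  #2: 10 × 5 × 5 = 250
  #3: 2 × 10 × 7 = 140
  #4: 6 × 7 × 5 = 210
  #5: 2 × 7 × 6 = 84
Highest RPN is 250 → #2.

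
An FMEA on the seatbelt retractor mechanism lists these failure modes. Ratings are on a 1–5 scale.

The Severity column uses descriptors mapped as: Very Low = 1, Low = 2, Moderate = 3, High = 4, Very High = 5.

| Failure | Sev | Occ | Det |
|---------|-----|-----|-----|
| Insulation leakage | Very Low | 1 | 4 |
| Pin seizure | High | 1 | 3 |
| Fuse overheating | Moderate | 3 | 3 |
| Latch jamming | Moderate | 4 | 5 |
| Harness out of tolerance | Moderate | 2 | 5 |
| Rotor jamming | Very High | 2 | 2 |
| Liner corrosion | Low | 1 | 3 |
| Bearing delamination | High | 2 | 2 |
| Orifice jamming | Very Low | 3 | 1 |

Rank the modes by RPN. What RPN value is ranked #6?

12

RPN = Severity × Occurrence × Detection:
  Insulation leakage: 1 × 1 × 4 = 4
  Pin seizure: 4 × 1 × 3 = 12
  Fuse overheating: 3 × 3 × 3 = 27
  Latch jamming: 3 × 4 × 5 = 60
  Harness out of tolerance: 3 × 2 × 5 = 30
  Rotor jamming: 5 × 2 × 2 = 20
  Liner corrosion: 2 × 1 × 3 = 6
  Bearing delamination: 4 × 2 × 2 = 16
  Orifice jamming: 1 × 3 × 1 = 3
Sorted descending: 60, 30, 27, 20, 16, 12, 6, 4, 3.
The sixth-highest RPN is 12 (Pin seizure).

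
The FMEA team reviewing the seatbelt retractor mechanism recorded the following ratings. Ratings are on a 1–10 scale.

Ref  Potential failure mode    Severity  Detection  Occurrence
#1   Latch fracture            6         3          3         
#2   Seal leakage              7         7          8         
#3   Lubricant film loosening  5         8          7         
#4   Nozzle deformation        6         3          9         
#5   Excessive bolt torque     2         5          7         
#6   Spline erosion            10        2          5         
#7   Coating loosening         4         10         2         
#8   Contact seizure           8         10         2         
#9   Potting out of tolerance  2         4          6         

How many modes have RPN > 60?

RPN = Severity × Occurrence × Detection:
  #1: 6 × 3 × 3 = 54
  #2: 7 × 8 × 7 = 392
  #3: 5 × 7 × 8 = 280
  #4: 6 × 9 × 3 = 162
  #5: 2 × 7 × 5 = 70
  #6: 10 × 5 × 2 = 100
  #7: 4 × 2 × 10 = 80
  #8: 8 × 2 × 10 = 160
  #9: 2 × 6 × 4 = 48
Modes with RPN > 60: #2 (392), #3 (280), #4 (162), #5 (70), #6 (100), #7 (80), #8 (160) → 7.

7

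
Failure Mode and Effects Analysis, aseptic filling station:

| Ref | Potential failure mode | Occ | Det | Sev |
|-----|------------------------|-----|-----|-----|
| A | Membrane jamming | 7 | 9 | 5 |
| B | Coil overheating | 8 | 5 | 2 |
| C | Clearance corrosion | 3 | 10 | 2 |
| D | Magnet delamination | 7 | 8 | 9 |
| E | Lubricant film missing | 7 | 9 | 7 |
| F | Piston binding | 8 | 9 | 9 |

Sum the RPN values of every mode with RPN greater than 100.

RPN = Severity × Occurrence × Detection:
  A: 5 × 7 × 9 = 315
  B: 2 × 8 × 5 = 80
  C: 2 × 3 × 10 = 60
  D: 9 × 7 × 8 = 504
  E: 7 × 7 × 9 = 441
  F: 9 × 8 × 9 = 648
RPN > 100: A (315), D (504), E (441), F (648).
Sum: 315 + 504 + 441 + 648 = 1908.

1908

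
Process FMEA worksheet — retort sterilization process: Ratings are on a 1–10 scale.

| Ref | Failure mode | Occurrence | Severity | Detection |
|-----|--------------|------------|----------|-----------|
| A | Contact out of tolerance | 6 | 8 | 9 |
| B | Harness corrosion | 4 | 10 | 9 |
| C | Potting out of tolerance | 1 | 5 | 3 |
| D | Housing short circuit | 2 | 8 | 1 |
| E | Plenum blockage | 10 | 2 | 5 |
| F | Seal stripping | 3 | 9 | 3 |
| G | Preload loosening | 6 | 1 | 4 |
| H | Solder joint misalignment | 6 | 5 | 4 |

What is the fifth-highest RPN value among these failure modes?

RPN = Severity × Occurrence × Detection:
  A: 8 × 6 × 9 = 432
  B: 10 × 4 × 9 = 360
  C: 5 × 1 × 3 = 15
  D: 8 × 2 × 1 = 16
  E: 2 × 10 × 5 = 100
  F: 9 × 3 × 3 = 81
  G: 1 × 6 × 4 = 24
  H: 5 × 6 × 4 = 120
Sorted descending: 432, 360, 120, 100, 81, 24, 16, 15.
The fifth-highest RPN is 81 (F).

81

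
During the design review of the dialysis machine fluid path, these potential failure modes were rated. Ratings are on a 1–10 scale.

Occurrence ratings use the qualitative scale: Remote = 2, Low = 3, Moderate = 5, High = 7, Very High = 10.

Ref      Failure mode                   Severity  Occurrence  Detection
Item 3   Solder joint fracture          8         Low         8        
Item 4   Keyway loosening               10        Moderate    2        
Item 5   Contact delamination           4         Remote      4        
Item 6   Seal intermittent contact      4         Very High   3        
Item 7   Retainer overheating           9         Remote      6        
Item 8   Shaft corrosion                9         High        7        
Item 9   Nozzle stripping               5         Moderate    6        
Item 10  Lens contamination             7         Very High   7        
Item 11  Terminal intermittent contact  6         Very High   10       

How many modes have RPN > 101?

7

RPN = Severity × Occurrence × Detection:
  Item 3: 8 × 3 × 8 = 192
  Item 4: 10 × 5 × 2 = 100
  Item 5: 4 × 2 × 4 = 32
  Item 6: 4 × 10 × 3 = 120
  Item 7: 9 × 2 × 6 = 108
  Item 8: 9 × 7 × 7 = 441
  Item 9: 5 × 5 × 6 = 150
  Item 10: 7 × 10 × 7 = 490
  Item 11: 6 × 10 × 10 = 600
Modes with RPN > 101: Item 3 (192), Item 6 (120), Item 7 (108), Item 8 (441), Item 9 (150), Item 10 (490), Item 11 (600) → 7.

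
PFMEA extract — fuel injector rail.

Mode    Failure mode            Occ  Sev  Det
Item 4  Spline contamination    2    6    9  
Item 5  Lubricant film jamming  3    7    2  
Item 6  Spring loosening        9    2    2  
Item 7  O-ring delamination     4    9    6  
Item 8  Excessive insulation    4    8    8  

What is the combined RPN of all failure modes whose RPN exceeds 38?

622

RPN = Severity × Occurrence × Detection:
  Item 4: 6 × 2 × 9 = 108
  Item 5: 7 × 3 × 2 = 42
  Item 6: 2 × 9 × 2 = 36
  Item 7: 9 × 4 × 6 = 216
  Item 8: 8 × 4 × 8 = 256
RPN > 38: Item 4 (108), Item 5 (42), Item 7 (216), Item 8 (256).
Sum: 108 + 42 + 216 + 256 = 622.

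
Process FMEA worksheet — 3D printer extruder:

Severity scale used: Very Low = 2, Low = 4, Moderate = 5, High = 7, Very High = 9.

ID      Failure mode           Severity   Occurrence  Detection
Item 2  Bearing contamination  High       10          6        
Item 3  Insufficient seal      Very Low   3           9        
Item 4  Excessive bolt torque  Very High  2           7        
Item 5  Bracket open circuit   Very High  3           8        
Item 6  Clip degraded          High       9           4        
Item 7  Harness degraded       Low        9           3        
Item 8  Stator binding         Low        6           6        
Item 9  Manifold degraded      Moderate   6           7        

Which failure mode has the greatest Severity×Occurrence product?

Item 2

Criticality = Severity × Occurrence:
  Item 2: 7 × 10 = 70
  Item 3: 2 × 3 = 6
  Item 4: 9 × 2 = 18
  Item 5: 9 × 3 = 27
  Item 6: 7 × 9 = 63
  Item 7: 4 × 9 = 36
  Item 8: 4 × 6 = 24
  Item 9: 5 × 6 = 30
Highest criticality is 70 → Item 2.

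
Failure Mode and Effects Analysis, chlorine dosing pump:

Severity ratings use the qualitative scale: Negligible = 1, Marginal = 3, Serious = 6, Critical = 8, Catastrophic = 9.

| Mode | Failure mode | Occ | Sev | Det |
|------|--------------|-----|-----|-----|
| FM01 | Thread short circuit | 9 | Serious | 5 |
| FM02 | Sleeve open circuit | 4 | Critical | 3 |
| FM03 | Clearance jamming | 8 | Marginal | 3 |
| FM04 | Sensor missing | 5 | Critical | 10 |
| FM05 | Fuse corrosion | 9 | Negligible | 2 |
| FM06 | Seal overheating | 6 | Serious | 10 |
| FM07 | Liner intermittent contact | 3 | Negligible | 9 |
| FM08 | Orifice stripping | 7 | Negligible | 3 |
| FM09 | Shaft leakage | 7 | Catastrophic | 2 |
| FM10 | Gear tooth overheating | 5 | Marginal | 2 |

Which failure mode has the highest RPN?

FM04

RPN = Severity × Occurrence × Detection:
  FM01: 6 × 9 × 5 = 270
  FM02: 8 × 4 × 3 = 96
  FM03: 3 × 8 × 3 = 72
  FM04: 8 × 5 × 10 = 400
  FM05: 1 × 9 × 2 = 18
  FM06: 6 × 6 × 10 = 360
  FM07: 1 × 3 × 9 = 27
  FM08: 1 × 7 × 3 = 21
  FM09: 9 × 7 × 2 = 126
  FM10: 3 × 5 × 2 = 30
Highest RPN is 400 → FM04.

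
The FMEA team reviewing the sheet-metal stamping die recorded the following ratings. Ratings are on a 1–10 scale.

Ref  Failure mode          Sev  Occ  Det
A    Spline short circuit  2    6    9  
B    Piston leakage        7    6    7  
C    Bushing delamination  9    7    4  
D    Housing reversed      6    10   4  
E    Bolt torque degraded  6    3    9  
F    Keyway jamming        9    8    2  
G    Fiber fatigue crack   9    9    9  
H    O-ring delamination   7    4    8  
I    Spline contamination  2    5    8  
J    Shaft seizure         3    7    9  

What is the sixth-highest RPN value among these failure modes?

189

RPN = Severity × Occurrence × Detection:
  A: 2 × 6 × 9 = 108
  B: 7 × 6 × 7 = 294
  C: 9 × 7 × 4 = 252
  D: 6 × 10 × 4 = 240
  E: 6 × 3 × 9 = 162
  F: 9 × 8 × 2 = 144
  G: 9 × 9 × 9 = 729
  H: 7 × 4 × 8 = 224
  I: 2 × 5 × 8 = 80
  J: 3 × 7 × 9 = 189
Sorted descending: 729, 294, 252, 240, 224, 189, 162, 144, 108, 80.
The sixth-highest RPN is 189 (J).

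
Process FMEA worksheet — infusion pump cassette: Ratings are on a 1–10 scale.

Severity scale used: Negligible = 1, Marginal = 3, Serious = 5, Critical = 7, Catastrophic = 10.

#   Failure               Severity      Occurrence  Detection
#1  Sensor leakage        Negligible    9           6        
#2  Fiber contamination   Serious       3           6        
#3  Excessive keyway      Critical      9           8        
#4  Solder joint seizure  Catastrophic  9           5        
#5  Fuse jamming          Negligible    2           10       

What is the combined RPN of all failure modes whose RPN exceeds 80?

1044

RPN = Severity × Occurrence × Detection:
  #1: 1 × 9 × 6 = 54
  #2: 5 × 3 × 6 = 90
  #3: 7 × 9 × 8 = 504
  #4: 10 × 9 × 5 = 450
  #5: 1 × 2 × 10 = 20
RPN > 80: #2 (90), #3 (504), #4 (450).
Sum: 90 + 504 + 450 = 1044.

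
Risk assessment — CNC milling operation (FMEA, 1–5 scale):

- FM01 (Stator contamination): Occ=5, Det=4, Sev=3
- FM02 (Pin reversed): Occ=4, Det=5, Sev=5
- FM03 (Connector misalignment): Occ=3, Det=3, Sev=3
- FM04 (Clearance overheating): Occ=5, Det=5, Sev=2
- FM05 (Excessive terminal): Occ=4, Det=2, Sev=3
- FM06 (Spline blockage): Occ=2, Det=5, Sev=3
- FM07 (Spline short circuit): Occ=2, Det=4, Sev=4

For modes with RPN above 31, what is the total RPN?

RPN = Severity × Occurrence × Detection:
  FM01: 3 × 5 × 4 = 60
  FM02: 5 × 4 × 5 = 100
  FM03: 3 × 3 × 3 = 27
  FM04: 2 × 5 × 5 = 50
  FM05: 3 × 4 × 2 = 24
  FM06: 3 × 2 × 5 = 30
  FM07: 4 × 2 × 4 = 32
RPN > 31: FM01 (60), FM02 (100), FM04 (50), FM07 (32).
Sum: 60 + 100 + 50 + 32 = 242.

242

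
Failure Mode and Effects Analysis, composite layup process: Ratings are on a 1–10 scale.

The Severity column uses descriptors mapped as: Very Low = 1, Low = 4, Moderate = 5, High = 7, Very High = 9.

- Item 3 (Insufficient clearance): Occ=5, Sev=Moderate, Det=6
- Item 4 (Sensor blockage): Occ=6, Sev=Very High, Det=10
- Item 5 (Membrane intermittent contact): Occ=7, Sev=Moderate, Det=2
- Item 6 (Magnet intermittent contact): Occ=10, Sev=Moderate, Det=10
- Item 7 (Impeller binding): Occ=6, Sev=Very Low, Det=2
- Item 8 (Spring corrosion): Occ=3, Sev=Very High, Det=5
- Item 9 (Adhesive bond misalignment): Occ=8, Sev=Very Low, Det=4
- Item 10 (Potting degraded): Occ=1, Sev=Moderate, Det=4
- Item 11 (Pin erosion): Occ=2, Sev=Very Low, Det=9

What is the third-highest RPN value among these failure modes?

150

RPN = Severity × Occurrence × Detection:
  Item 3: 5 × 5 × 6 = 150
  Item 4: 9 × 6 × 10 = 540
  Item 5: 5 × 7 × 2 = 70
  Item 6: 5 × 10 × 10 = 500
  Item 7: 1 × 6 × 2 = 12
  Item 8: 9 × 3 × 5 = 135
  Item 9: 1 × 8 × 4 = 32
  Item 10: 5 × 1 × 4 = 20
  Item 11: 1 × 2 × 9 = 18
Sorted descending: 540, 500, 150, 135, 70, 32, 20, 18, 12.
The third-highest RPN is 150 (Item 3).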